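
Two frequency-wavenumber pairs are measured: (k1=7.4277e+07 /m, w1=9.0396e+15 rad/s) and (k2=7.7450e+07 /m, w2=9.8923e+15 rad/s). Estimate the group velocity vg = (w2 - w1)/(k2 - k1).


vg = (w2 - w1) / (k2 - k1)
= (9.8923e+15 - 9.0396e+15) / (7.7450e+07 - 7.4277e+07)
= 8.5270e+14 / 3.1730e+06
= 2.6874e+08 m/s

2.6874e+08


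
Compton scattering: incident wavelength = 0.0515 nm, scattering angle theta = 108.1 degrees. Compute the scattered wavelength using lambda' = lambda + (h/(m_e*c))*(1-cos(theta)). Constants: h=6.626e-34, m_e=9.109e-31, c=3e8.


Compton wavelength: h/(m_e*c) = 2.4247e-12 m
d_lambda = 2.4247e-12 * (1 - cos(108.1 deg))
= 2.4247e-12 * 1.310676
= 3.1780e-12 m = 0.003178 nm
lambda' = 0.0515 + 0.003178
= 0.054678 nm

0.054678


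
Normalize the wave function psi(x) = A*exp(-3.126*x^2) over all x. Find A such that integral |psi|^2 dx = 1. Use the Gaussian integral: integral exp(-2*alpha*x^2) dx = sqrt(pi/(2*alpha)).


integral |psi|^2 dx = A^2 * sqrt(pi/(2*alpha)) = 1
A^2 = sqrt(2*alpha/pi)
= sqrt(2 * 3.126 / pi)
= 1.4107
A = sqrt(1.4107)
= 1.1877

1.1877


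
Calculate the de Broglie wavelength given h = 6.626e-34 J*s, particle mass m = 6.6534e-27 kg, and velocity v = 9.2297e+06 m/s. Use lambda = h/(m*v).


lambda = h / (m * v)
= 6.626e-34 / (6.6534e-27 * 9.2297e+06)
= 6.626e-34 / 6.1409e-20
= 1.0790e-14 m

1.0790e-14


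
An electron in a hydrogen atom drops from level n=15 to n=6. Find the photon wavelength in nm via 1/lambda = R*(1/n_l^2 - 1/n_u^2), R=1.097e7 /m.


1/lambda = R * (1/n_l^2 - 1/n_u^2)
= 1.097e7 * (1/6^2 - 1/15^2)
= 1.097e7 * (0.027778 - 0.004444)
= 1.097e7 * 0.023333
= 2.5597e+05 /m
lambda = 1 / 2.5597e+05 = 3906.7587 nm

3906.7587


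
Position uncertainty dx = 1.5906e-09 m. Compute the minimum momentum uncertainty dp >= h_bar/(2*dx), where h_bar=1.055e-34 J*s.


dp = h_bar / (2 * dx)
= 1.055e-34 / (2 * 1.5906e-09)
= 1.055e-34 / 3.1812e-09
= 3.3164e-26 kg*m/s

3.3164e-26


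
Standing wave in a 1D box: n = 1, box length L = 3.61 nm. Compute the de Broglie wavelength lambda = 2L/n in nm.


lambda = 2L / n
= 2 * 3.61 / 1
= 7.22 / 1
= 7.22 nm

7.22


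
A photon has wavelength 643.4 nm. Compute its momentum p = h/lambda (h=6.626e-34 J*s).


p = h / lambda
= 6.626e-34 / (643.4e-9)
= 6.626e-34 / 6.4340e-07
= 1.0298e-27 kg*m/s

1.0298e-27


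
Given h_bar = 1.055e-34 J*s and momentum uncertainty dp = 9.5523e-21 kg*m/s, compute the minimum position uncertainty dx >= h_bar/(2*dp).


dx = h_bar / (2 * dp)
= 1.055e-34 / (2 * 9.5523e-21)
= 1.055e-34 / 1.9105e-20
= 5.5222e-15 m

5.5222e-15


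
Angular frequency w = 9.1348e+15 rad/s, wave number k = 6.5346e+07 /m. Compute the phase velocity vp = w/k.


vp = w / k
= 9.1348e+15 / 6.5346e+07
= 1.3979e+08 m/s

1.3979e+08


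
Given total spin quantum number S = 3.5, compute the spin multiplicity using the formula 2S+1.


Spin multiplicity = 2S + 1
= 2 * 3.5 + 1
= 7.0 + 1
= 8

8


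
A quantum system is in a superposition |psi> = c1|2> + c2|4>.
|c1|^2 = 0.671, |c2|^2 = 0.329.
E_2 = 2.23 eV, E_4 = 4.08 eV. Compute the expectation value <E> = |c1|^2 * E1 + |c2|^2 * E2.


<E> = |c1|^2 * E1 + |c2|^2 * E2
= 0.671 * 2.23 + 0.329 * 4.08
= 1.4963 + 1.3423
= 2.8387 eV

2.8387


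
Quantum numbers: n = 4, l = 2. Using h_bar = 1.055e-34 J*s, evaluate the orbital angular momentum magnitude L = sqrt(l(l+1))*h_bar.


L = sqrt(l*(l+1)) * h_bar
= sqrt(2 * 3) * 1.055e-34
= sqrt(6) * 1.055e-34
= 2.4495 * 1.055e-34
= 2.5842e-34 J*s

2.5842e-34


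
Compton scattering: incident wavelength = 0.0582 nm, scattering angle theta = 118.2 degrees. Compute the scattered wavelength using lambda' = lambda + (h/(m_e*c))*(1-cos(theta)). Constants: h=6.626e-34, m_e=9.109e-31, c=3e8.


Compton wavelength: h/(m_e*c) = 2.4247e-12 m
d_lambda = 2.4247e-12 * (1 - cos(118.2 deg))
= 2.4247e-12 * 1.472551
= 3.5705e-12 m = 0.003571 nm
lambda' = 0.0582 + 0.003571
= 0.061771 nm

0.061771


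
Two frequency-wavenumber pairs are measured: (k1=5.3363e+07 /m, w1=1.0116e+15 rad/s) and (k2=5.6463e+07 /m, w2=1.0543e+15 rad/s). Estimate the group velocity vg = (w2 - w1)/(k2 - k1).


vg = (w2 - w1) / (k2 - k1)
= (1.0543e+15 - 1.0116e+15) / (5.6463e+07 - 5.3363e+07)
= 4.2700e+13 / 3.1000e+06
= 1.3774e+07 m/s

1.3774e+07


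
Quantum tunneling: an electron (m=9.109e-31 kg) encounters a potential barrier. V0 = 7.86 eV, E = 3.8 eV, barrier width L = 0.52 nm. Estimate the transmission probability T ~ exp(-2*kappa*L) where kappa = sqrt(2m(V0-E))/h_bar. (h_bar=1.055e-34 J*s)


V0 - E = 4.06 eV = 6.5041e-19 J
kappa = sqrt(2 * m * (V0-E)) / h_bar
= sqrt(2 * 9.109e-31 * 6.5041e-19) / 1.055e-34
= 1.0318e+10 /m
2*kappa*L = 2 * 1.0318e+10 * 0.52e-9
= 10.7306
T = exp(-10.7306) = 2.186470e-05

2.186470e-05


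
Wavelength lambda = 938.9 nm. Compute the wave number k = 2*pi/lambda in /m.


k = 2 * pi / lambda
= 6.2832 / (938.9e-9)
= 6.2832 / 9.3890e-07
= 6.6921e+06 /m

6.6921e+06


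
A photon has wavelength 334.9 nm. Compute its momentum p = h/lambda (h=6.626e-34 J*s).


p = h / lambda
= 6.626e-34 / (334.9e-9)
= 6.626e-34 / 3.3490e-07
= 1.9785e-27 kg*m/s

1.9785e-27


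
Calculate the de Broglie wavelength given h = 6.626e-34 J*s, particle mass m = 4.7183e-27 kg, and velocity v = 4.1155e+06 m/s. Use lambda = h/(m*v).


lambda = h / (m * v)
= 6.626e-34 / (4.7183e-27 * 4.1155e+06)
= 6.626e-34 / 1.9418e-20
= 3.4123e-14 m

3.4123e-14


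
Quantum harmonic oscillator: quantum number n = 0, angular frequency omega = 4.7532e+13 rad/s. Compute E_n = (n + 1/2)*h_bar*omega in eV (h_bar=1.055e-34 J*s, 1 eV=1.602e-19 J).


E = (n + 1/2) * h_bar * omega
= (0 + 0.5) * 1.055e-34 * 4.7532e+13
= 0.5 * 5.0146e-21
= 2.5073e-21 J
= 0.0157 eV

0.0157


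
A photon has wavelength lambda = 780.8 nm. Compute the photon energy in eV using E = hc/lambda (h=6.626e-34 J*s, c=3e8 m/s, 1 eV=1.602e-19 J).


E = hc / lambda
= (6.626e-34)(3e8) / (780.8e-9)
= 1.9878e-25 / 7.8080e-07
= 2.5459e-19 J
Converting to eV: 2.5459e-19 / 1.602e-19
= 1.5892 eV

1.5892


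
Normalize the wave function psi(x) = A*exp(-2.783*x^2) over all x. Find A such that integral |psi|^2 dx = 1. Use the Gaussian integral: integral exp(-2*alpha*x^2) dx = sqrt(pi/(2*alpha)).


integral |psi|^2 dx = A^2 * sqrt(pi/(2*alpha)) = 1
A^2 = sqrt(2*alpha/pi)
= sqrt(2 * 2.783 / pi)
= 1.331057
A = sqrt(1.331057)
= 1.1537

1.1537


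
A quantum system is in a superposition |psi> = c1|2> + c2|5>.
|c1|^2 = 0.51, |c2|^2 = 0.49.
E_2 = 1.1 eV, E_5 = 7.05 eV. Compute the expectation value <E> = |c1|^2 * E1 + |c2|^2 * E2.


<E> = |c1|^2 * E1 + |c2|^2 * E2
= 0.51 * 1.1 + 0.49 * 7.05
= 0.561 + 3.4545
= 4.0155 eV

4.0155


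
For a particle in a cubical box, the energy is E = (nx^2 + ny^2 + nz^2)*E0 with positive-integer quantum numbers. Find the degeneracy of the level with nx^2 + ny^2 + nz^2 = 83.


Enumerate all (nx, ny, nz) with nx^2 + ny^2 + nz^2 = 83:
(1,1,9)
(1,9,1)
(3,5,7)
(3,7,5)
(5,3,7)
(5,7,3)
(7,3,5)
(7,5,3)
(9,1,1)
Total degeneracy = 9

9


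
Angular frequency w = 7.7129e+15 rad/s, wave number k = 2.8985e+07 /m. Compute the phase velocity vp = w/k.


vp = w / k
= 7.7129e+15 / 2.8985e+07
= 2.6610e+08 m/s

2.6610e+08


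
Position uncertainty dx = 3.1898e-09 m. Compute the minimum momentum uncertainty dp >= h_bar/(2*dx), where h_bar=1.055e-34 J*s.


dp = h_bar / (2 * dx)
= 1.055e-34 / (2 * 3.1898e-09)
= 1.055e-34 / 6.3796e-09
= 1.6537e-26 kg*m/s

1.6537e-26


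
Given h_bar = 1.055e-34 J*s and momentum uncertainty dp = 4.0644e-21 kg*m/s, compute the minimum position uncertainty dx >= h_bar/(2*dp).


dx = h_bar / (2 * dp)
= 1.055e-34 / (2 * 4.0644e-21)
= 1.055e-34 / 8.1288e-21
= 1.2979e-14 m

1.2979e-14


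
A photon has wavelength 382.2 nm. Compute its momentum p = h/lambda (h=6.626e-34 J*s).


p = h / lambda
= 6.626e-34 / (382.2e-9)
= 6.626e-34 / 3.8220e-07
= 1.7336e-27 kg*m/s

1.7336e-27


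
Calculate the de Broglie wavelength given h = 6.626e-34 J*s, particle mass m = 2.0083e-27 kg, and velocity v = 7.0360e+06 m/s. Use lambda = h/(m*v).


lambda = h / (m * v)
= 6.626e-34 / (2.0083e-27 * 7.0360e+06)
= 6.626e-34 / 1.4130e-20
= 4.6892e-14 m

4.6892e-14


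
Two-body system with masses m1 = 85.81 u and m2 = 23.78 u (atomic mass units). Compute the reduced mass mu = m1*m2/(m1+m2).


mu = m1 * m2 / (m1 + m2)
= 85.81 * 23.78 / (85.81 + 23.78)
= 2040.5618 / 109.59
= 18.62 u

18.62


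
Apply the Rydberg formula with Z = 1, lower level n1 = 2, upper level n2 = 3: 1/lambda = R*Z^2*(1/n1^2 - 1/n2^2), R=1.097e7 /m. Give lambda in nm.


1/lambda = R * Z^2 * (1/n1^2 - 1/n2^2)
= 1.097e7 * 1^2 * (1/2^2 - 1/3^2)
= 1.097e7 * 1 * (0.25 - 0.111111)
= 1.5236e+06 /m
lambda = 1 / 1.5236e+06
= 656.3355 nm

656.3355


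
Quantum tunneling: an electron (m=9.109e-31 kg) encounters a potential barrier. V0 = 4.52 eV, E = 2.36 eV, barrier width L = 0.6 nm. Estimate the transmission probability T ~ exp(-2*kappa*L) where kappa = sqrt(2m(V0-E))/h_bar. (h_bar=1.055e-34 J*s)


V0 - E = 2.16 eV = 3.4603e-19 J
kappa = sqrt(2 * m * (V0-E)) / h_bar
= sqrt(2 * 9.109e-31 * 3.4603e-19) / 1.055e-34
= 7.5259e+09 /m
2*kappa*L = 2 * 7.5259e+09 * 0.6e-9
= 9.031
T = exp(-9.031) = 1.196392e-04

1.196392e-04


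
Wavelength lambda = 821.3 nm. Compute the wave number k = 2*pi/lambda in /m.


k = 2 * pi / lambda
= 6.2832 / (821.3e-9)
= 6.2832 / 8.2130e-07
= 7.6503e+06 /m

7.6503e+06


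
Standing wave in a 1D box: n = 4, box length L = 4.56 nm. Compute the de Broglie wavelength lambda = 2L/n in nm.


lambda = 2L / n
= 2 * 4.56 / 4
= 9.12 / 4
= 2.28 nm

2.28


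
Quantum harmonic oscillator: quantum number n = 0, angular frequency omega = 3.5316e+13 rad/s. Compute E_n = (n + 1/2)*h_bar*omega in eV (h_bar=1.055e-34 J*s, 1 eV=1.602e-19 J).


E = (n + 1/2) * h_bar * omega
= (0 + 0.5) * 1.055e-34 * 3.5316e+13
= 0.5 * 3.7258e-21
= 1.8629e-21 J
= 0.0116 eV

0.0116


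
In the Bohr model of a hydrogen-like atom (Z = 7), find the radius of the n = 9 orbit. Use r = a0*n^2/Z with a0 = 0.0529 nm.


r = a0 * n^2 / Z
= 0.0529 * 9^2 / 7
= 0.0529 * 81 / 7
= 0.6121 nm

0.6121


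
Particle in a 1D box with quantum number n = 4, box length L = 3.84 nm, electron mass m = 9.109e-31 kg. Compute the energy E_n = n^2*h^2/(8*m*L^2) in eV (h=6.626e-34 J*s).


E = n^2 * h^2 / (8 * m * L^2)
= 4^2 * (6.626e-34)^2 / (8 * 9.109e-31 * (3.84e-9)^2)
= 16 * 4.3904e-67 / (8 * 9.109e-31 * 1.4746e-17)
= 6.5373e-20 J
= 0.4081 eV

0.4081


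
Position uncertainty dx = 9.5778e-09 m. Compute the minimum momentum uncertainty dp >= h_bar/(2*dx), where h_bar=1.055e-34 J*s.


dp = h_bar / (2 * dx)
= 1.055e-34 / (2 * 9.5778e-09)
= 1.055e-34 / 1.9156e-08
= 5.5075e-27 kg*m/s

5.5075e-27


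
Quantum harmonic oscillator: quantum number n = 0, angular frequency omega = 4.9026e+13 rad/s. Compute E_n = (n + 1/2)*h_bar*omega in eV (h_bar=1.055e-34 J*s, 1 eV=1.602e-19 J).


E = (n + 1/2) * h_bar * omega
= (0 + 0.5) * 1.055e-34 * 4.9026e+13
= 0.5 * 5.1722e-21
= 2.5861e-21 J
= 0.0161 eV

0.0161


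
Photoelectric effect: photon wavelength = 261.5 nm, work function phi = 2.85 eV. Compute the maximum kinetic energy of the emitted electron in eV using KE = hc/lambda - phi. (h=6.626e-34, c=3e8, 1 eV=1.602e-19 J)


E_photon = hc / lambda
= (6.626e-34)(3e8) / (261.5e-9)
= 7.6015e-19 J
= 4.745 eV
KE = E_photon - phi
= 4.745 - 2.85
= 1.895 eV

1.895


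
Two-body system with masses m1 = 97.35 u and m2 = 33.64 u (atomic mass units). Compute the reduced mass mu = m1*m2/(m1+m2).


mu = m1 * m2 / (m1 + m2)
= 97.35 * 33.64 / (97.35 + 33.64)
= 3274.854 / 130.99
= 25.0008 u

25.0008


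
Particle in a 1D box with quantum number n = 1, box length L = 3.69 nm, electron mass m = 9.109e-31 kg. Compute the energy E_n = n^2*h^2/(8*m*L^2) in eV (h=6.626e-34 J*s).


E = n^2 * h^2 / (8 * m * L^2)
= 1^2 * (6.626e-34)^2 / (8 * 9.109e-31 * (3.69e-9)^2)
= 1 * 4.3904e-67 / (8 * 9.109e-31 * 1.3616e-17)
= 4.4248e-21 J
= 0.0276 eV

0.0276


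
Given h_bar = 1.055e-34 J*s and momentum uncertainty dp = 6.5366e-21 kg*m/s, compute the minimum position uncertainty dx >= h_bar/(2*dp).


dx = h_bar / (2 * dp)
= 1.055e-34 / (2 * 6.5366e-21)
= 1.055e-34 / 1.3073e-20
= 8.0699e-15 m

8.0699e-15


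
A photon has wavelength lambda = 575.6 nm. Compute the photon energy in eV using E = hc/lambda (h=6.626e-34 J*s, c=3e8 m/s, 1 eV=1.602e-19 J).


E = hc / lambda
= (6.626e-34)(3e8) / (575.6e-9)
= 1.9878e-25 / 5.7560e-07
= 3.4534e-19 J
Converting to eV: 3.4534e-19 / 1.602e-19
= 2.1557 eV

2.1557


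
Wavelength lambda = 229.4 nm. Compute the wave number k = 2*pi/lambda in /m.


k = 2 * pi / lambda
= 6.2832 / (229.4e-9)
= 6.2832 / 2.2940e-07
= 2.7390e+07 /m

2.7390e+07


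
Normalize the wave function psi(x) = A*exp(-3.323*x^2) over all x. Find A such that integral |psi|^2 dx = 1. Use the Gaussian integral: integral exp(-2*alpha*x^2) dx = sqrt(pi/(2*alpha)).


integral |psi|^2 dx = A^2 * sqrt(pi/(2*alpha)) = 1
A^2 = sqrt(2*alpha/pi)
= sqrt(2 * 3.323 / pi)
= 1.454472
A = sqrt(1.454472)
= 1.206

1.206


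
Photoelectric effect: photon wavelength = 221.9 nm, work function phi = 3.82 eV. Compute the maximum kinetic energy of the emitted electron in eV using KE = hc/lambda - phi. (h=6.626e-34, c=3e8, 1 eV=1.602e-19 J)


E_photon = hc / lambda
= (6.626e-34)(3e8) / (221.9e-9)
= 8.9581e-19 J
= 5.5918 eV
KE = E_photon - phi
= 5.5918 - 3.82
= 1.7718 eV

1.7718


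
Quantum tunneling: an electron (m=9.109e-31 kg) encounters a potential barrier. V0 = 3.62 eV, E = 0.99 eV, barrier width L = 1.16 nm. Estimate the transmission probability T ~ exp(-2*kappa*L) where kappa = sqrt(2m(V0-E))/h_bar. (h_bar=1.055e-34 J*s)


V0 - E = 2.63 eV = 4.2133e-19 J
kappa = sqrt(2 * m * (V0-E)) / h_bar
= sqrt(2 * 9.109e-31 * 4.2133e-19) / 1.055e-34
= 8.3044e+09 /m
2*kappa*L = 2 * 8.3044e+09 * 1.16e-9
= 19.2662
T = exp(-19.2662) = 4.293546e-09

4.293546e-09


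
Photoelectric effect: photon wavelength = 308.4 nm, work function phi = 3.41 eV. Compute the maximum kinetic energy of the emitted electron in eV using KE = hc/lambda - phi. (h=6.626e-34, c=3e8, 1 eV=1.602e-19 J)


E_photon = hc / lambda
= (6.626e-34)(3e8) / (308.4e-9)
= 6.4455e-19 J
= 4.0234 eV
KE = E_photon - phi
= 4.0234 - 3.41
= 0.6134 eV

0.6134


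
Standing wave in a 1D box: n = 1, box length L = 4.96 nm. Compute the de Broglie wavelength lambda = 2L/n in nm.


lambda = 2L / n
= 2 * 4.96 / 1
= 9.92 / 1
= 9.92 nm

9.92


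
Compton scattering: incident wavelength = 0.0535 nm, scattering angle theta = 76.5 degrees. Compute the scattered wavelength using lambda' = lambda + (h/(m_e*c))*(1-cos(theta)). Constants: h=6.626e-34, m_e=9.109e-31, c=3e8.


Compton wavelength: h/(m_e*c) = 2.4247e-12 m
d_lambda = 2.4247e-12 * (1 - cos(76.5 deg))
= 2.4247e-12 * 0.766555
= 1.8587e-12 m = 0.001859 nm
lambda' = 0.0535 + 0.001859
= 0.055359 nm

0.055359


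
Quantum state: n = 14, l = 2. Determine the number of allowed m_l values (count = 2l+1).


m_l ranges from -l to +l in integer steps
So m_l goes from -2 to +2
Count = 2l + 1 = 2*2 + 1
= 5

5


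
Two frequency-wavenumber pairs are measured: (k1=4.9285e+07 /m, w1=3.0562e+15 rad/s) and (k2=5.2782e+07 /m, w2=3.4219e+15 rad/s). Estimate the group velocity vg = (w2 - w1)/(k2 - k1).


vg = (w2 - w1) / (k2 - k1)
= (3.4219e+15 - 3.0562e+15) / (5.2782e+07 - 4.9285e+07)
= 3.6570e+14 / 3.4970e+06
= 1.0458e+08 m/s

1.0458e+08


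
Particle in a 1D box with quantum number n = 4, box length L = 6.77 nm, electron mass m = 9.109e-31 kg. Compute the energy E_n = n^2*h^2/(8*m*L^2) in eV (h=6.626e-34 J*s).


E = n^2 * h^2 / (8 * m * L^2)
= 4^2 * (6.626e-34)^2 / (8 * 9.109e-31 * (6.77e-9)^2)
= 16 * 4.3904e-67 / (8 * 9.109e-31 * 4.5833e-17)
= 2.1032e-20 J
= 0.1313 eV

0.1313


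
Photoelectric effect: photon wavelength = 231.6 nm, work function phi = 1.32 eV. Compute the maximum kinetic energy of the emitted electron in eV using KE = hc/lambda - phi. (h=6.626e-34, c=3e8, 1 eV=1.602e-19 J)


E_photon = hc / lambda
= (6.626e-34)(3e8) / (231.6e-9)
= 8.5829e-19 J
= 5.3576 eV
KE = E_photon - phi
= 5.3576 - 1.32
= 4.0376 eV

4.0376


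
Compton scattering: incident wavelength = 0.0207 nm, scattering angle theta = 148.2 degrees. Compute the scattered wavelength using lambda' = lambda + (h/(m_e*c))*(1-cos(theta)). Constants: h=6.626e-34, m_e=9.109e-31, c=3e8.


Compton wavelength: h/(m_e*c) = 2.4247e-12 m
d_lambda = 2.4247e-12 * (1 - cos(148.2 deg))
= 2.4247e-12 * 1.849893
= 4.4854e-12 m = 0.004485 nm
lambda' = 0.0207 + 0.004485
= 0.025185 nm

0.025185


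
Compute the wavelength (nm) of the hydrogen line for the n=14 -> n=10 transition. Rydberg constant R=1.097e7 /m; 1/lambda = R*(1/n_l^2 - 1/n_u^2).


1/lambda = R * (1/n_l^2 - 1/n_u^2)
= 1.097e7 * (1/10^2 - 1/14^2)
= 1.097e7 * (0.01 - 0.005102)
= 1.097e7 * 0.004898
= 5.3731e+04 /m
lambda = 1 / 5.3731e+04 = 18611.3643 nm

18611.3643


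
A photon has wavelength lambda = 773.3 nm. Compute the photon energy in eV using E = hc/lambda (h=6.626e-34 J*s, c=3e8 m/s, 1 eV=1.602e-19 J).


E = hc / lambda
= (6.626e-34)(3e8) / (773.3e-9)
= 1.9878e-25 / 7.7330e-07
= 2.5705e-19 J
Converting to eV: 2.5705e-19 / 1.602e-19
= 1.6046 eV

1.6046


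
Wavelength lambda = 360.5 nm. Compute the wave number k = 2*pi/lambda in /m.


k = 2 * pi / lambda
= 6.2832 / (360.5e-9)
= 6.2832 / 3.6050e-07
= 1.7429e+07 /m

1.7429e+07


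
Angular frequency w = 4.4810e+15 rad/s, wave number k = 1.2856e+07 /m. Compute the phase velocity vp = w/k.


vp = w / k
= 4.4810e+15 / 1.2856e+07
= 3.4855e+08 m/s

3.4855e+08


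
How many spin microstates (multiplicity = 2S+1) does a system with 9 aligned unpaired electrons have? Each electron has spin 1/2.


Total spin S = N * (1/2) = 9 * 0.5 = 4.5
Spin multiplicity = 2S + 1
= 2 * 4.5 + 1
= 10

10


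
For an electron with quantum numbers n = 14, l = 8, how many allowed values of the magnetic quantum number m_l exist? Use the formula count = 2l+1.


m_l ranges from -l to +l in integer steps
So m_l goes from -8 to +8
Count = 2l + 1 = 2*8 + 1
= 17

17


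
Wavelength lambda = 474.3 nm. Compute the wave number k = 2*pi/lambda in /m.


k = 2 * pi / lambda
= 6.2832 / (474.3e-9)
= 6.2832 / 4.7430e-07
= 1.3247e+07 /m

1.3247e+07


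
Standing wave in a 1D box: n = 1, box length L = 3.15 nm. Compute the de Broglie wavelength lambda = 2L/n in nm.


lambda = 2L / n
= 2 * 3.15 / 1
= 6.3 / 1
= 6.3 nm

6.3


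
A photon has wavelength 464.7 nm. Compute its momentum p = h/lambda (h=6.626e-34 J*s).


p = h / lambda
= 6.626e-34 / (464.7e-9)
= 6.626e-34 / 4.6470e-07
= 1.4259e-27 kg*m/s

1.4259e-27


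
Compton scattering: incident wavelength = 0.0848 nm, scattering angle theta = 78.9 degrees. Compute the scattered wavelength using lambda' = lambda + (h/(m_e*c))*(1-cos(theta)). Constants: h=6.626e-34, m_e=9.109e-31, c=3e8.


Compton wavelength: h/(m_e*c) = 2.4247e-12 m
d_lambda = 2.4247e-12 * (1 - cos(78.9 deg))
= 2.4247e-12 * 0.807478
= 1.9579e-12 m = 0.001958 nm
lambda' = 0.0848 + 0.001958
= 0.086758 nm

0.086758


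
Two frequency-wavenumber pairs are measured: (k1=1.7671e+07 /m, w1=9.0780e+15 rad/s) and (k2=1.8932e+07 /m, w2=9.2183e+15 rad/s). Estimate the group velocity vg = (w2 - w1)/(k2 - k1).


vg = (w2 - w1) / (k2 - k1)
= (9.2183e+15 - 9.0780e+15) / (1.8932e+07 - 1.7671e+07)
= 1.4030e+14 / 1.2610e+06
= 1.1126e+08 m/s

1.1126e+08


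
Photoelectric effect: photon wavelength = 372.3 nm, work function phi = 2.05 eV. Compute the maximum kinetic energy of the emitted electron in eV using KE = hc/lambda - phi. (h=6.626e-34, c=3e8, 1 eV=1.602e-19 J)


E_photon = hc / lambda
= (6.626e-34)(3e8) / (372.3e-9)
= 5.3392e-19 J
= 3.3329 eV
KE = E_photon - phi
= 3.3329 - 2.05
= 1.2829 eV

1.2829


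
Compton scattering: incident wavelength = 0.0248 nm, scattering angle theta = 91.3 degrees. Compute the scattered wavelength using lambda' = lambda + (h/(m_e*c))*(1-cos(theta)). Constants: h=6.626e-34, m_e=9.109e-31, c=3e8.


Compton wavelength: h/(m_e*c) = 2.4247e-12 m
d_lambda = 2.4247e-12 * (1 - cos(91.3 deg))
= 2.4247e-12 * 1.022687
= 2.4797e-12 m = 0.00248 nm
lambda' = 0.0248 + 0.00248
= 0.02728 nm

0.02728


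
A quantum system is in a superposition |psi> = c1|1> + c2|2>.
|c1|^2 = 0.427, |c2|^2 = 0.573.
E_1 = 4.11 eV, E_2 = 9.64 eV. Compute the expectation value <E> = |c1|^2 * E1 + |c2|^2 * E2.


<E> = |c1|^2 * E1 + |c2|^2 * E2
= 0.427 * 4.11 + 0.573 * 9.64
= 1.755 + 5.5237
= 7.2787 eV

7.2787


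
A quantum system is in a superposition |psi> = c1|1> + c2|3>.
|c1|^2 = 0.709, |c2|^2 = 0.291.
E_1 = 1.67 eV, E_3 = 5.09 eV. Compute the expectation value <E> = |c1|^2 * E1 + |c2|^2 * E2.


<E> = |c1|^2 * E1 + |c2|^2 * E2
= 0.709 * 1.67 + 0.291 * 5.09
= 1.184 + 1.4812
= 2.6652 eV

2.6652


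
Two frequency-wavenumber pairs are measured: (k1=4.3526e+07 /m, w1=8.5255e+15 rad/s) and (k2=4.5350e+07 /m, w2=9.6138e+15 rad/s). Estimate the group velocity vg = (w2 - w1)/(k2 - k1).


vg = (w2 - w1) / (k2 - k1)
= (9.6138e+15 - 8.5255e+15) / (4.5350e+07 - 4.3526e+07)
= 1.0883e+15 / 1.8240e+06
= 5.9666e+08 m/s

5.9666e+08


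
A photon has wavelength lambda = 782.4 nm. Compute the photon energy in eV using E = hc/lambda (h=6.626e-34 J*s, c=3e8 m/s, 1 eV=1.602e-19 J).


E = hc / lambda
= (6.626e-34)(3e8) / (782.4e-9)
= 1.9878e-25 / 7.8240e-07
= 2.5406e-19 J
Converting to eV: 2.5406e-19 / 1.602e-19
= 1.5859 eV

1.5859


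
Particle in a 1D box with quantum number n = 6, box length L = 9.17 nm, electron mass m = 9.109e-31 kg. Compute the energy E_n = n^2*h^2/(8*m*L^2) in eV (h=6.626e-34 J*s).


E = n^2 * h^2 / (8 * m * L^2)
= 6^2 * (6.626e-34)^2 / (8 * 9.109e-31 * (9.17e-9)^2)
= 36 * 4.3904e-67 / (8 * 9.109e-31 * 8.4089e-17)
= 2.5793e-20 J
= 0.161 eV

0.161


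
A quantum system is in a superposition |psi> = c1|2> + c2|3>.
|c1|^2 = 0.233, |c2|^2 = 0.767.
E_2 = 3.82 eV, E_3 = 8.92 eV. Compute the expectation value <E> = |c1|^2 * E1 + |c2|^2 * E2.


<E> = |c1|^2 * E1 + |c2|^2 * E2
= 0.233 * 3.82 + 0.767 * 8.92
= 0.8901 + 6.8416
= 7.7317 eV

7.7317


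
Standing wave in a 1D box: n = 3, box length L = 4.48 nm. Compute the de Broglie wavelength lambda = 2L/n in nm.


lambda = 2L / n
= 2 * 4.48 / 3
= 8.96 / 3
= 2.9867 nm

2.9867


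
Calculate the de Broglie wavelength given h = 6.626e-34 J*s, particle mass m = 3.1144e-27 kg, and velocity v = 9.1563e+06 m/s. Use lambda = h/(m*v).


lambda = h / (m * v)
= 6.626e-34 / (3.1144e-27 * 9.1563e+06)
= 6.626e-34 / 2.8516e-20
= 2.3236e-14 m

2.3236e-14


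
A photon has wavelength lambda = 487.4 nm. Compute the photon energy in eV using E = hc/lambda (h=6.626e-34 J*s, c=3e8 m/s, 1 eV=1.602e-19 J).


E = hc / lambda
= (6.626e-34)(3e8) / (487.4e-9)
= 1.9878e-25 / 4.8740e-07
= 4.0784e-19 J
Converting to eV: 4.0784e-19 / 1.602e-19
= 2.5458 eV

2.5458


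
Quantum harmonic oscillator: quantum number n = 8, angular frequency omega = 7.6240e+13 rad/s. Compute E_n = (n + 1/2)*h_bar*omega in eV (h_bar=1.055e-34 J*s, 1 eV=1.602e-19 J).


E = (n + 1/2) * h_bar * omega
= (8 + 0.5) * 1.055e-34 * 7.6240e+13
= 8.5 * 8.0433e-21
= 6.8368e-20 J
= 0.4268 eV

0.4268


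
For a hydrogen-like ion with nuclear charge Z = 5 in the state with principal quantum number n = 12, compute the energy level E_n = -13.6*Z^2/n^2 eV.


E_n = -13.6 * Z^2 / n^2
= -13.6 * 5^2 / 12^2
= -13.6 * 25 / 144
= -2.3611 eV

-2.3611


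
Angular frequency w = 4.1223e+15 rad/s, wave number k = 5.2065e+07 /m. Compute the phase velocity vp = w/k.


vp = w / k
= 4.1223e+15 / 5.2065e+07
= 7.9176e+07 m/s

7.9176e+07


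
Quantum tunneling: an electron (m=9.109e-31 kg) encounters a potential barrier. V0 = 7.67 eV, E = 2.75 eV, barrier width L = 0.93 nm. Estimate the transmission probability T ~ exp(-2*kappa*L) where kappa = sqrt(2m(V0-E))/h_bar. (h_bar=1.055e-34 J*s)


V0 - E = 4.92 eV = 7.8818e-19 J
kappa = sqrt(2 * m * (V0-E)) / h_bar
= sqrt(2 * 9.109e-31 * 7.8818e-19) / 1.055e-34
= 1.1358e+10 /m
2*kappa*L = 2 * 1.1358e+10 * 0.93e-9
= 21.1264
T = exp(-21.1264) = 6.682503e-10

6.682503e-10


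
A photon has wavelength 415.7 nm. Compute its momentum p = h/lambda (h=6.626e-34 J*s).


p = h / lambda
= 6.626e-34 / (415.7e-9)
= 6.626e-34 / 4.1570e-07
= 1.5939e-27 kg*m/s

1.5939e-27


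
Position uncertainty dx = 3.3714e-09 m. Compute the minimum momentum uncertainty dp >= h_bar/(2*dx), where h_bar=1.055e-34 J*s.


dp = h_bar / (2 * dx)
= 1.055e-34 / (2 * 3.3714e-09)
= 1.055e-34 / 6.7428e-09
= 1.5646e-26 kg*m/s

1.5646e-26


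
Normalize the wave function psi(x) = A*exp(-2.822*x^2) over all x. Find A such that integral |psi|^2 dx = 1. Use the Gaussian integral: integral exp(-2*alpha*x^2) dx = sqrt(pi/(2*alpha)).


integral |psi|^2 dx = A^2 * sqrt(pi/(2*alpha)) = 1
A^2 = sqrt(2*alpha/pi)
= sqrt(2 * 2.822 / pi)
= 1.340351
A = sqrt(1.340351)
= 1.1577

1.1577


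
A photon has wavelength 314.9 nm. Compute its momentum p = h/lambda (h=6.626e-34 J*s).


p = h / lambda
= 6.626e-34 / (314.9e-9)
= 6.626e-34 / 3.1490e-07
= 2.1042e-27 kg*m/s

2.1042e-27


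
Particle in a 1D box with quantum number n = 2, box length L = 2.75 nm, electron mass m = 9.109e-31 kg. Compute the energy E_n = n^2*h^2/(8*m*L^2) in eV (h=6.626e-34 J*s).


E = n^2 * h^2 / (8 * m * L^2)
= 2^2 * (6.626e-34)^2 / (8 * 9.109e-31 * (2.75e-9)^2)
= 4 * 4.3904e-67 / (8 * 9.109e-31 * 7.5625e-18)
= 3.1867e-20 J
= 0.1989 eV

0.1989


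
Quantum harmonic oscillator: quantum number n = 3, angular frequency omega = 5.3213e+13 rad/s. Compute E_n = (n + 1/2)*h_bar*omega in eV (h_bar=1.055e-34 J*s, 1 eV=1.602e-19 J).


E = (n + 1/2) * h_bar * omega
= (3 + 0.5) * 1.055e-34 * 5.3213e+13
= 3.5 * 5.6140e-21
= 1.9649e-20 J
= 0.1227 eV

0.1227


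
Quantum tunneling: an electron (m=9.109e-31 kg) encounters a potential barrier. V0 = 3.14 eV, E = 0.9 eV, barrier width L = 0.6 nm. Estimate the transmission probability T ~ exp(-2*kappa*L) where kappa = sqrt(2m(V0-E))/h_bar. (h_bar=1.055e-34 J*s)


V0 - E = 2.24 eV = 3.5885e-19 J
kappa = sqrt(2 * m * (V0-E)) / h_bar
= sqrt(2 * 9.109e-31 * 3.5885e-19) / 1.055e-34
= 7.6640e+09 /m
2*kappa*L = 2 * 7.6640e+09 * 0.6e-9
= 9.1968
T = exp(-9.1968) = 1.013683e-04

1.013683e-04


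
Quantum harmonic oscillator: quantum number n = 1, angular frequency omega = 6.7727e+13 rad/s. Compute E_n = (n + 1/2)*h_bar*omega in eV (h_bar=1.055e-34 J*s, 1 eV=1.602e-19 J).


E = (n + 1/2) * h_bar * omega
= (1 + 0.5) * 1.055e-34 * 6.7727e+13
= 1.5 * 7.1452e-21
= 1.0718e-20 J
= 0.0669 eV

0.0669


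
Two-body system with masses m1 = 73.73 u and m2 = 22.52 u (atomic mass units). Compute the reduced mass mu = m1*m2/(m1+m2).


mu = m1 * m2 / (m1 + m2)
= 73.73 * 22.52 / (73.73 + 22.52)
= 1660.3996 / 96.25
= 17.2509 u

17.2509


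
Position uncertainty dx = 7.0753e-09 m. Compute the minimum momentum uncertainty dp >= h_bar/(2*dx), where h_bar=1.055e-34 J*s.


dp = h_bar / (2 * dx)
= 1.055e-34 / (2 * 7.0753e-09)
= 1.055e-34 / 1.4151e-08
= 7.4555e-27 kg*m/s

7.4555e-27


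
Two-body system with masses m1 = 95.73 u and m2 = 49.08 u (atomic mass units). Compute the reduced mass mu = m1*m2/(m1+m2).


mu = m1 * m2 / (m1 + m2)
= 95.73 * 49.08 / (95.73 + 49.08)
= 4698.4284 / 144.81
= 32.4455 u

32.4455


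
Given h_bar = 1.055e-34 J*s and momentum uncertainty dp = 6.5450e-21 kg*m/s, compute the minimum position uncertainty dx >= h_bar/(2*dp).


dx = h_bar / (2 * dp)
= 1.055e-34 / (2 * 6.5450e-21)
= 1.055e-34 / 1.3090e-20
= 8.0596e-15 m

8.0596e-15


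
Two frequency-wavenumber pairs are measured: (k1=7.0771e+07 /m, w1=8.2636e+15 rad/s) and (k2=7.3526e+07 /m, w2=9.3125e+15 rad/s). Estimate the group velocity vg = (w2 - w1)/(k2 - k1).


vg = (w2 - w1) / (k2 - k1)
= (9.3125e+15 - 8.2636e+15) / (7.3526e+07 - 7.0771e+07)
= 1.0489e+15 / 2.7550e+06
= 3.8073e+08 m/s

3.8073e+08


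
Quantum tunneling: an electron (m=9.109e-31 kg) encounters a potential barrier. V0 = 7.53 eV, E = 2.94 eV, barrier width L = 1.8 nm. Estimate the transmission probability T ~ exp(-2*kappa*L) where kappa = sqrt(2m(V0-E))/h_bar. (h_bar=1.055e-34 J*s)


V0 - E = 4.59 eV = 7.3532e-19 J
kappa = sqrt(2 * m * (V0-E)) / h_bar
= sqrt(2 * 9.109e-31 * 7.3532e-19) / 1.055e-34
= 1.0971e+10 /m
2*kappa*L = 2 * 1.0971e+10 * 1.8e-9
= 39.4946
T = exp(-39.4946) = 7.042106e-18

7.042106e-18


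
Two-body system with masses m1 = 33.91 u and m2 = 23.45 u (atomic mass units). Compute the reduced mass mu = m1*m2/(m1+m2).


mu = m1 * m2 / (m1 + m2)
= 33.91 * 23.45 / (33.91 + 23.45)
= 795.1895 / 57.36
= 13.8631 u

13.8631


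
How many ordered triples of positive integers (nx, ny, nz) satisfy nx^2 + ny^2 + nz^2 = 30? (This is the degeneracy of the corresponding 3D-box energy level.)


Enumerate all (nx, ny, nz) with nx^2 + ny^2 + nz^2 = 30:
(1,2,5)
(1,5,2)
(2,1,5)
(2,5,1)
(5,1,2)
(5,2,1)
Total degeneracy = 6

6


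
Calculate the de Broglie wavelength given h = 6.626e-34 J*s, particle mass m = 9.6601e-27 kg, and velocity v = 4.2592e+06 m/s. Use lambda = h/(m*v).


lambda = h / (m * v)
= 6.626e-34 / (9.6601e-27 * 4.2592e+06)
= 6.626e-34 / 4.1144e-20
= 1.6104e-14 m

1.6104e-14


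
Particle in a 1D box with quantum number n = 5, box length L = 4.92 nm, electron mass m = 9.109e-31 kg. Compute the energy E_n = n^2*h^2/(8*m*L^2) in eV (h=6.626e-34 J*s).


E = n^2 * h^2 / (8 * m * L^2)
= 5^2 * (6.626e-34)^2 / (8 * 9.109e-31 * (4.92e-9)^2)
= 25 * 4.3904e-67 / (8 * 9.109e-31 * 2.4206e-17)
= 6.2223e-20 J
= 0.3884 eV

0.3884


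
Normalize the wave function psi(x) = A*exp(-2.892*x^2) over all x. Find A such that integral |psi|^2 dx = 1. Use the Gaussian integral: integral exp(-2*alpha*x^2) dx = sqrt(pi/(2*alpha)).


integral |psi|^2 dx = A^2 * sqrt(pi/(2*alpha)) = 1
A^2 = sqrt(2*alpha/pi)
= sqrt(2 * 2.892 / pi)
= 1.356873
A = sqrt(1.356873)
= 1.1648

1.1648


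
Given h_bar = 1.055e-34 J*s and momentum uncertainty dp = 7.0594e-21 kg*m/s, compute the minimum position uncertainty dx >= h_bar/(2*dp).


dx = h_bar / (2 * dp)
= 1.055e-34 / (2 * 7.0594e-21)
= 1.055e-34 / 1.4119e-20
= 7.4723e-15 m

7.4723e-15


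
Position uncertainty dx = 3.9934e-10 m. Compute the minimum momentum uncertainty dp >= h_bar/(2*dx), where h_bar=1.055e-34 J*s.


dp = h_bar / (2 * dx)
= 1.055e-34 / (2 * 3.9934e-10)
= 1.055e-34 / 7.9868e-10
= 1.3209e-25 kg*m/s

1.3209e-25


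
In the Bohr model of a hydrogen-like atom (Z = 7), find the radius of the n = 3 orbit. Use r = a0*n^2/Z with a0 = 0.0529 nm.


r = a0 * n^2 / Z
= 0.0529 * 3^2 / 7
= 0.0529 * 9 / 7
= 0.068 nm

0.068


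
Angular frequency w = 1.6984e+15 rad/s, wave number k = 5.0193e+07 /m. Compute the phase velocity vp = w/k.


vp = w / k
= 1.6984e+15 / 5.0193e+07
= 3.3837e+07 m/s

3.3837e+07


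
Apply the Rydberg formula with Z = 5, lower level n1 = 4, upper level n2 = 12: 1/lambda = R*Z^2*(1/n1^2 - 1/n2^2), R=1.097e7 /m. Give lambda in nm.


1/lambda = R * Z^2 * (1/n1^2 - 1/n2^2)
= 1.097e7 * 5^2 * (1/4^2 - 1/12^2)
= 1.097e7 * 25 * (0.0625 - 0.006944)
= 1.5236e+07 /m
lambda = 1 / 1.5236e+07
= 65.6335 nm

65.6335


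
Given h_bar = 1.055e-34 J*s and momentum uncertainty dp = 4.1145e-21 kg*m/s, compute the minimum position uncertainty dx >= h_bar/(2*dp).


dx = h_bar / (2 * dp)
= 1.055e-34 / (2 * 4.1145e-21)
= 1.055e-34 / 8.2290e-21
= 1.2821e-14 m

1.2821e-14


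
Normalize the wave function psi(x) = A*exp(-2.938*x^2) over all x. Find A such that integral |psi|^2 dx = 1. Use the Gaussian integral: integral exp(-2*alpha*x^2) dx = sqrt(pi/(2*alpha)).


integral |psi|^2 dx = A^2 * sqrt(pi/(2*alpha)) = 1
A^2 = sqrt(2*alpha/pi)
= sqrt(2 * 2.938 / pi)
= 1.367622
A = sqrt(1.367622)
= 1.1695

1.1695


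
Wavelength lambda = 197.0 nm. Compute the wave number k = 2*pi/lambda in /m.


k = 2 * pi / lambda
= 6.2832 / (197.0e-9)
= 6.2832 / 1.9700e-07
= 3.1894e+07 /m

3.1894e+07


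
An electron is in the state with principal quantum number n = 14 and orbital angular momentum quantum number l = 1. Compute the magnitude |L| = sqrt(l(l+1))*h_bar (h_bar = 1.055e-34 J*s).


L = sqrt(l*(l+1)) * h_bar
= sqrt(1 * 2) * 1.055e-34
= sqrt(2) * 1.055e-34
= 1.4142 * 1.055e-34
= 1.4920e-34 J*s

1.4920e-34


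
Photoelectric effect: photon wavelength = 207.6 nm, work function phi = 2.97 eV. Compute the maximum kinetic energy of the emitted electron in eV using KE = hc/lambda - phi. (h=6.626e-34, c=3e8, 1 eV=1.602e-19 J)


E_photon = hc / lambda
= (6.626e-34)(3e8) / (207.6e-9)
= 9.5751e-19 J
= 5.977 eV
KE = E_photon - phi
= 5.977 - 2.97
= 3.007 eV

3.007


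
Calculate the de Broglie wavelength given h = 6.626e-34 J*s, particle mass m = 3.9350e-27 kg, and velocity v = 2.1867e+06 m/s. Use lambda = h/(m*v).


lambda = h / (m * v)
= 6.626e-34 / (3.9350e-27 * 2.1867e+06)
= 6.626e-34 / 8.6047e-21
= 7.7005e-14 m

7.7005e-14


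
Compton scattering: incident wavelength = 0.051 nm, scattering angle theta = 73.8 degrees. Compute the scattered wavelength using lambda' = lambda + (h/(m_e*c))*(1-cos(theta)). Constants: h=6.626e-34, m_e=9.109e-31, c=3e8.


Compton wavelength: h/(m_e*c) = 2.4247e-12 m
d_lambda = 2.4247e-12 * (1 - cos(73.8 deg))
= 2.4247e-12 * 0.721009
= 1.7482e-12 m = 0.001748 nm
lambda' = 0.051 + 0.001748
= 0.052748 nm

0.052748


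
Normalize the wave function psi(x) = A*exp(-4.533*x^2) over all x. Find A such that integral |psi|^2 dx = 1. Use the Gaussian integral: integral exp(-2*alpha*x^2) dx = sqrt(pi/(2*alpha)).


integral |psi|^2 dx = A^2 * sqrt(pi/(2*alpha)) = 1
A^2 = sqrt(2*alpha/pi)
= sqrt(2 * 4.533 / pi)
= 1.698763
A = sqrt(1.698763)
= 1.3034

1.3034


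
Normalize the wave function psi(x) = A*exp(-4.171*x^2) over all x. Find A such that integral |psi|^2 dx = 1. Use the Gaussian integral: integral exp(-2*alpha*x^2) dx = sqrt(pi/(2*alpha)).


integral |psi|^2 dx = A^2 * sqrt(pi/(2*alpha)) = 1
A^2 = sqrt(2*alpha/pi)
= sqrt(2 * 4.171 / pi)
= 1.629522
A = sqrt(1.629522)
= 1.2765

1.2765


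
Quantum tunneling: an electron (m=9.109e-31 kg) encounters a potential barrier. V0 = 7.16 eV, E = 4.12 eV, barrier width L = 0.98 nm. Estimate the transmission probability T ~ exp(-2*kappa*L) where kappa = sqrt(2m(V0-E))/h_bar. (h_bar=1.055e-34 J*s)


V0 - E = 3.04 eV = 4.8701e-19 J
kappa = sqrt(2 * m * (V0-E)) / h_bar
= sqrt(2 * 9.109e-31 * 4.8701e-19) / 1.055e-34
= 8.9282e+09 /m
2*kappa*L = 2 * 8.9282e+09 * 0.98e-9
= 17.4994
T = exp(-17.4994) = 2.512623e-08

2.512623e-08


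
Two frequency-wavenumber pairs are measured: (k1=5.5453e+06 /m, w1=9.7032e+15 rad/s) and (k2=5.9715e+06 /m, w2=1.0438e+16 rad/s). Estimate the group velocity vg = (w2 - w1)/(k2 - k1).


vg = (w2 - w1) / (k2 - k1)
= (1.0438e+16 - 9.7032e+15) / (5.9715e+06 - 5.5453e+06)
= 7.3480e+14 / 4.2620e+05
= 1.7241e+09 m/s

1.7241e+09


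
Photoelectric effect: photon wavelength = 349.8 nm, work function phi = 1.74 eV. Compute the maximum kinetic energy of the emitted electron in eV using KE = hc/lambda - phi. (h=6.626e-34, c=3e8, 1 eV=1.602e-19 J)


E_photon = hc / lambda
= (6.626e-34)(3e8) / (349.8e-9)
= 5.6827e-19 J
= 3.5472 eV
KE = E_photon - phi
= 3.5472 - 1.74
= 1.8072 eV

1.8072


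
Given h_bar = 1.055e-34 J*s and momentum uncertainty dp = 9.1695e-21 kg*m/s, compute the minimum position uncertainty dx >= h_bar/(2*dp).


dx = h_bar / (2 * dp)
= 1.055e-34 / (2 * 9.1695e-21)
= 1.055e-34 / 1.8339e-20
= 5.7528e-15 m

5.7528e-15


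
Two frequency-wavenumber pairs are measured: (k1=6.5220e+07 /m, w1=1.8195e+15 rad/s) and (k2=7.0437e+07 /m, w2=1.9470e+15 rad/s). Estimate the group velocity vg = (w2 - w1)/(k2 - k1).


vg = (w2 - w1) / (k2 - k1)
= (1.9470e+15 - 1.8195e+15) / (7.0437e+07 - 6.5220e+07)
= 1.2750e+14 / 5.2170e+06
= 2.4439e+07 m/s

2.4439e+07


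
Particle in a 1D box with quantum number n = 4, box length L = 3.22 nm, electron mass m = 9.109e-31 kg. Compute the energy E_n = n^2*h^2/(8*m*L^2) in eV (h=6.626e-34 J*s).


E = n^2 * h^2 / (8 * m * L^2)
= 4^2 * (6.626e-34)^2 / (8 * 9.109e-31 * (3.22e-9)^2)
= 16 * 4.3904e-67 / (8 * 9.109e-31 * 1.0368e-17)
= 9.2972e-20 J
= 0.5803 eV

0.5803


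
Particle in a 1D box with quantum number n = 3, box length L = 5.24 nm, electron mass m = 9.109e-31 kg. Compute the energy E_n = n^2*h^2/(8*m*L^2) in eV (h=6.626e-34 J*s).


E = n^2 * h^2 / (8 * m * L^2)
= 3^2 * (6.626e-34)^2 / (8 * 9.109e-31 * (5.24e-9)^2)
= 9 * 4.3904e-67 / (8 * 9.109e-31 * 2.7458e-17)
= 1.9748e-20 J
= 0.1233 eV

0.1233


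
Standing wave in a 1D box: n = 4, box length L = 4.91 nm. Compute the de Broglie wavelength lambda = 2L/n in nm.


lambda = 2L / n
= 2 * 4.91 / 4
= 9.82 / 4
= 2.455 nm

2.455


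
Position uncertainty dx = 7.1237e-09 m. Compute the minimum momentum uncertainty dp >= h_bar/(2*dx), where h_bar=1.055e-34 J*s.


dp = h_bar / (2 * dx)
= 1.055e-34 / (2 * 7.1237e-09)
= 1.055e-34 / 1.4247e-08
= 7.4049e-27 kg*m/s

7.4049e-27


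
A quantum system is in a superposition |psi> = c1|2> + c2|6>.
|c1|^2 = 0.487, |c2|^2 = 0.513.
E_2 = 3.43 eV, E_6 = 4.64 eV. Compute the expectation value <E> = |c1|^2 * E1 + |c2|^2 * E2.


<E> = |c1|^2 * E1 + |c2|^2 * E2
= 0.487 * 3.43 + 0.513 * 4.64
= 1.6704 + 2.3803
= 4.0507 eV

4.0507


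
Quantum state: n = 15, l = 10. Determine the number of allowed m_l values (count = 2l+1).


m_l ranges from -l to +l in integer steps
So m_l goes from -10 to +10
Count = 2l + 1 = 2*10 + 1
= 21

21


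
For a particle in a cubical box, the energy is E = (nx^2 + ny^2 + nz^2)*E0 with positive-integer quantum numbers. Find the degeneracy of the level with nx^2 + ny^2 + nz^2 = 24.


Enumerate all (nx, ny, nz) with nx^2 + ny^2 + nz^2 = 24:
(2,2,4)
(2,4,2)
(4,2,2)
Total degeneracy = 3

3


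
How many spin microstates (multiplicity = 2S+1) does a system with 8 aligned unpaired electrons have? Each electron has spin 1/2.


Total spin S = N * (1/2) = 8 * 0.5 = 4.0
Spin multiplicity = 2S + 1
= 2 * 4.0 + 1
= 9

9


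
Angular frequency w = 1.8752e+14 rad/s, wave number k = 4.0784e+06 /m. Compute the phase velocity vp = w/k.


vp = w / k
= 1.8752e+14 / 4.0784e+06
= 4.5979e+07 m/s

4.5979e+07


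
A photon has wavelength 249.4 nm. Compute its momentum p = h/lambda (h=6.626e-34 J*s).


p = h / lambda
= 6.626e-34 / (249.4e-9)
= 6.626e-34 / 2.4940e-07
= 2.6568e-27 kg*m/s

2.6568e-27


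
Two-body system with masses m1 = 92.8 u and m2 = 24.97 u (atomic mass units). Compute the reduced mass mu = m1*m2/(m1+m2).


mu = m1 * m2 / (m1 + m2)
= 92.8 * 24.97 / (92.8 + 24.97)
= 2317.216 / 117.77
= 19.6758 u

19.6758


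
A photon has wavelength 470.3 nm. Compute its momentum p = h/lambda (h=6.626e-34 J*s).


p = h / lambda
= 6.626e-34 / (470.3e-9)
= 6.626e-34 / 4.7030e-07
= 1.4089e-27 kg*m/s

1.4089e-27


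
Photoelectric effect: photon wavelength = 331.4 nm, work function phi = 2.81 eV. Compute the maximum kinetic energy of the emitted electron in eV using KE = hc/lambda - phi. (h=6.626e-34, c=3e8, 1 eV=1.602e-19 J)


E_photon = hc / lambda
= (6.626e-34)(3e8) / (331.4e-9)
= 5.9982e-19 J
= 3.7442 eV
KE = E_photon - phi
= 3.7442 - 2.81
= 0.9342 eV

0.9342


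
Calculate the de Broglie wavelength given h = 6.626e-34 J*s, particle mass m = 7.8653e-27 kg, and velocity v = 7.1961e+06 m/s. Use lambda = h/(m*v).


lambda = h / (m * v)
= 6.626e-34 / (7.8653e-27 * 7.1961e+06)
= 6.626e-34 / 5.6599e-20
= 1.1707e-14 m

1.1707e-14


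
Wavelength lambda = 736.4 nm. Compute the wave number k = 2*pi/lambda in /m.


k = 2 * pi / lambda
= 6.2832 / (736.4e-9)
= 6.2832 / 7.3640e-07
= 8.5323e+06 /m

8.5323e+06


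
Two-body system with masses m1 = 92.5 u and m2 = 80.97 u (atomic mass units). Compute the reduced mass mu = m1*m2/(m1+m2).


mu = m1 * m2 / (m1 + m2)
= 92.5 * 80.97 / (92.5 + 80.97)
= 7489.725 / 173.47
= 43.1759 u

43.1759


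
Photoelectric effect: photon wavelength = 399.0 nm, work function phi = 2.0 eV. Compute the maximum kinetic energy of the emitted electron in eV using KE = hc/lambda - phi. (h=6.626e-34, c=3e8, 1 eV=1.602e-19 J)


E_photon = hc / lambda
= (6.626e-34)(3e8) / (399.0e-9)
= 4.9820e-19 J
= 3.1098 eV
KE = E_photon - phi
= 3.1098 - 2.0
= 1.1098 eV

1.1098
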